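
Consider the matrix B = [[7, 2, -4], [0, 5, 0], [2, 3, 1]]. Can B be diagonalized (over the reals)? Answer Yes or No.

Characteristic polynomial: p(r) = r^3 - 13r^2 + 55r - 75 = (r - 5)^2(r - 3).
r = 5 has algebraic multiplicity 2; rank(B − 5I) = 2, so geometric multiplicity = 1.
Geometric multiplicity < algebraic multiplicity, so B is not diagonalizable.

No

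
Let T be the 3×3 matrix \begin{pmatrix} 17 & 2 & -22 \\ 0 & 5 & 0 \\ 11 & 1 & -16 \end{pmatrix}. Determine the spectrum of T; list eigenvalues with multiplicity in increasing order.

Characteristic polynomial: p(r) = r^3 - 6r^2 - 25r + 150 = (r - 6)(r - 5)(r + 5).
Roots (with multiplicity): -5, 5, 6.

-5, 5, 6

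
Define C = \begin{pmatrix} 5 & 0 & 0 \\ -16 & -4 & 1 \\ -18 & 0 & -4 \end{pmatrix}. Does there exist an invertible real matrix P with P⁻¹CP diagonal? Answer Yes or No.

No

Characteristic polynomial: p(s) = s^3 + 3s^2 - 24s - 80 = (s - 5)(s + 4)^2.
s = -4 has algebraic multiplicity 2; rank(C + 4I) = 2, so geometric multiplicity = 1.
Geometric multiplicity < algebraic multiplicity, so C is not diagonalizable.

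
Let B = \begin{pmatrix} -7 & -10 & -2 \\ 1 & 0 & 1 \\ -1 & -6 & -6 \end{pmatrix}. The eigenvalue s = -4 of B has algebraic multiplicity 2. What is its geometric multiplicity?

B + 4I = [[-3, -10, -2], [1, 4, 1], [-1, -6, -2]].
This matrix has rank 2, so its null space has dimension 3 − 2 = 1.

1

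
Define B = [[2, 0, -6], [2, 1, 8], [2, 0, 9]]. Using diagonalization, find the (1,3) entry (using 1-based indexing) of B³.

Characteristic polynomial: λ^3 - 12λ^2 + 41λ - 30 = (λ - 6)(λ - 5)(λ - 1), so the eigenvalues are 1, 5, 6.
λ=6: eigenvector (-3, 2, 2).
λ=1: eigenvector (0, 1, 0).
λ=5: eigenvector (-2, 1, 1).
P = [[-3, 0, -2], [2, 1, 1], [2, 0, 1]], D = diag(6, 1, 5), P⁻¹ = [[1, 0, 2], [0, 1, -1], [-2, 0, -3]].
B³ = P·diag(216, 1, 125)·P⁻¹ = [[-148, 0, -546], [182, 1, 488], [182, 0, 489]].
The requested entry is -546.

-546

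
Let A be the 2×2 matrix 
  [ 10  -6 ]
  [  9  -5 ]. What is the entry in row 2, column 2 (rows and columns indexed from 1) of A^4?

Characteristic polynomial: r^2 - 5r + 4 = (r - 4)(r - 1), so the eigenvalues are 1, 4.
r=1: eigenvector (2, 3).
r=4: eigenvector (1, 1).
P = [[2, 1], [3, 1]], D = diag(1, 4), P⁻¹ = [[-1, 1], [3, -2]].
A⁴ = P·diag(1, 256)·P⁻¹ = [[766, -510], [765, -509]].
The requested entry is -509.

-509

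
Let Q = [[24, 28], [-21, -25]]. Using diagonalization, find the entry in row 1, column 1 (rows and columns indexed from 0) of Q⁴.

Characteristic polynomial: s^2 + s - 12 = (s - 3)(s + 4), so the eigenvalues are -4, 3.
s=-4: eigenvector (-1, 1).
s=3: eigenvector (4, -3).
P = [[-1, 4], [1, -3]], D = diag(-4, 3), P⁻¹ = [[3, 4], [1, 1]].
Q⁴ = P·diag(256, 81)·P⁻¹ = [[-444, -700], [525, 781]].
The requested entry is 781.

781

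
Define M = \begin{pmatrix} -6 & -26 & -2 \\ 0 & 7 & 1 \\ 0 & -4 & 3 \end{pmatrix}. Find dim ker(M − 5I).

1

M − 5I = [[-11, -26, -2], [0, 2, 1], [0, -4, -2]].
This matrix has rank 2, so its null space has dimension 3 − 2 = 1.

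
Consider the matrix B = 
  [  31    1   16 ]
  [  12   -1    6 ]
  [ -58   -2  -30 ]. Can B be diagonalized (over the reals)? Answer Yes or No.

No

Characteristic polynomial: p(t) = t^3 - 3t - 2 = (t - 2)(t + 1)^2.
t = -1 has algebraic multiplicity 2; rank(B + 1I) = 2, so geometric multiplicity = 1.
Geometric multiplicity < algebraic multiplicity, so B is not diagonalizable.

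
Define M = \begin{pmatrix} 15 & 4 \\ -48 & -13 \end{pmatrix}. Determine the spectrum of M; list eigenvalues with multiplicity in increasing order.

-1, 3

Characteristic polynomial: p(r) = r^2 - 2r - 3 = (r - 3)(r + 1).
Roots (with multiplicity): -1, 3.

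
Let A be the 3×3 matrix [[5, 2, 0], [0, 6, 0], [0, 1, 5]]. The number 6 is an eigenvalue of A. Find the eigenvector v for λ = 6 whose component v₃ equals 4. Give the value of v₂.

A − 6I = [[-1, 2, 0], [0, 0, 0], [0, 1, -1]].
Solving (A − 6I)v = 0 gives the eigenspace spanned by (8, 4, 4).
With v₃ = 4, v = (8, 4, 4), so v₂ = 4.

4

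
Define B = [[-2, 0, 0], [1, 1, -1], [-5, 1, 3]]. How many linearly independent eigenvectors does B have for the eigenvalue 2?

B − 2I = [[-4, 0, 0], [1, -1, -1], [-5, 1, 1]].
This matrix has rank 2, so its null space has dimension 3 − 2 = 1.

1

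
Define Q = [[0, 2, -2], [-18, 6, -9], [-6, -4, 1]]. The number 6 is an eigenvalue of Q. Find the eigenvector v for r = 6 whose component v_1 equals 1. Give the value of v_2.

Q − 6I = [[-6, 2, -2], [-18, 0, -9], [-6, -4, -5]].
Solving (Q − 6I)v = 0 gives the eigenspace spanned by (1, 1, -2).
With v_1 = 1, v = (1, 1, -2), so v_2 = 1.

1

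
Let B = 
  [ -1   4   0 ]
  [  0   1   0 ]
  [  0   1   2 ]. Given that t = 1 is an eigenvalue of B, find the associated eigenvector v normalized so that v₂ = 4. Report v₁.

8

B − 1I = [[-2, 4, 0], [0, 0, 0], [0, 1, 1]].
Solving (B − 1I)v = 0 gives the eigenspace spanned by (8, 4, -4).
With v₂ = 4, v = (8, 4, -4), so v₁ = 8.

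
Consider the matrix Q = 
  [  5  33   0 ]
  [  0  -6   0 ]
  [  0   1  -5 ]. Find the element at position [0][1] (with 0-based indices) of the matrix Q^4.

-2013

Characteristic polynomial: λ^3 + 6λ^2 - 25λ - 150 = (λ - 5)(λ + 5)(λ + 6), so the eigenvalues are -6, -5, 5.
λ=-5: eigenvector (0, 0, 1).
λ=-6: eigenvector (-3, 1, -1).
λ=5: eigenvector (1, 0, 0).
P = [[0, -3, 1], [0, 1, 0], [1, -1, 0]], D = diag(-5, -6, 5), P⁻¹ = [[0, 1, 1], [0, 1, 0], [1, 3, 0]].
Q⁴ = P·diag(625, 1296, 625)·P⁻¹ = [[625, -2013, 0], [0, 1296, 0], [0, -671, 625]].
The requested entry is -2013.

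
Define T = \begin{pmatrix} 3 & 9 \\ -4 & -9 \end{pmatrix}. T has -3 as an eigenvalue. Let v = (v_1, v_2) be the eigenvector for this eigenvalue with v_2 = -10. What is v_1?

T + 3I = [[6, 9], [-4, -6]].
Solving (T + 3I)v = 0 gives the eigenspace spanned by (15, -10).
With v_2 = -10, v = (15, -10), so v_1 = 15.

15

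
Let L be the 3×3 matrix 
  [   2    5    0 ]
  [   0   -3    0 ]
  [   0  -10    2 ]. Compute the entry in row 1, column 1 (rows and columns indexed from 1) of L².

Characteristic polynomial: s^3 - s^2 - 8s + 12 = (s - 2)^2(s + 3), so the eigenvalues are -3, 2, 2.
s=-3: eigenvector (1, -1, -2).
s=2: eigenvector (1, 0, -2).
s=2: eigenvector (0, 0, 1).
P = [[1, 1, 0], [-1, 0, 0], [-2, -2, 1]], D = diag(-3, 2, 2), P⁻¹ = [[0, -1, 0], [1, 1, 0], [2, 0, 1]].
L² = P·diag(9, 4, 4)·P⁻¹ = [[4, -5, 0], [0, 9, 0], [0, 10, 4]].
The requested entry is 4.

4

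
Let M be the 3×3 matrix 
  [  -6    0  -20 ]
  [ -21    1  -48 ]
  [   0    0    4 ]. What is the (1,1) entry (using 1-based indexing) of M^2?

36

Characteristic polynomial: λ^3 + λ^2 - 26λ + 24 = (λ - 4)(λ - 1)(λ + 6), so the eigenvalues are -6, 1, 4.
λ=-6: eigenvector (1, 3, 0).
λ=1: eigenvector (0, 1, 0).
λ=4: eigenvector (-2, -2, 1).
P = [[1, 0, -2], [3, 1, -2], [0, 0, 1]], D = diag(-6, 1, 4), P⁻¹ = [[1, 0, 2], [-3, 1, -4], [0, 0, 1]].
M² = P·diag(36, 1, 16)·P⁻¹ = [[36, 0, 40], [105, 1, 180], [0, 0, 16]].
The requested entry is 36.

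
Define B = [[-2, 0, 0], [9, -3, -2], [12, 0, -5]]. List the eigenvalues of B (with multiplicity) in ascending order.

-5, -3, -2

Characteristic polynomial: p(μ) = μ^3 + 10μ^2 + 31μ + 30 = (μ + 2)(μ + 3)(μ + 5).
Roots (with multiplicity): -5, -3, -2.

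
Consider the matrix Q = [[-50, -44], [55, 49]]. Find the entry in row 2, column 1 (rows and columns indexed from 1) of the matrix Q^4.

Characteristic polynomial: λ^2 + λ - 30 = (λ - 5)(λ + 6), so the eigenvalues are -6, 5.
λ=5: eigenvector (-4, 5).
λ=-6: eigenvector (-1, 1).
P = [[-4, -1], [5, 1]], D = diag(5, -6), P⁻¹ = [[1, 1], [-5, -4]].
Q⁴ = P·diag(625, 1296)·P⁻¹ = [[3980, 2684], [-3355, -2059]].
The requested entry is -3355.

-3355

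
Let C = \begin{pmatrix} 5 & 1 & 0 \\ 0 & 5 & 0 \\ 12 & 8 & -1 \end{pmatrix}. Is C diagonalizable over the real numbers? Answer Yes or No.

No

Characteristic polynomial: p(μ) = μ^3 - 9μ^2 + 15μ + 25 = (μ - 5)^2(μ + 1).
μ = 5 has algebraic multiplicity 2; rank(C − 5I) = 2, so geometric multiplicity = 1.
Geometric multiplicity < algebraic multiplicity, so C is not diagonalizable.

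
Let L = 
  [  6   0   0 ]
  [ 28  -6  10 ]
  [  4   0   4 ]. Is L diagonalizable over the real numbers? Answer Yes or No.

Characteristic polynomial: p(s) = s^3 - 4s^2 - 36s + 144 = (s - 6)(s - 4)(s + 6).
All 3 eigenvalues are distinct, so L is diagonalizable.

Yes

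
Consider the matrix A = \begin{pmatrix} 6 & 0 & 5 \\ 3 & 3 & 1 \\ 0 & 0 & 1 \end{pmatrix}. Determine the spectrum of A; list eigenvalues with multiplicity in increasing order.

Characteristic polynomial: p(μ) = μ^3 - 10μ^2 + 27μ - 18 = (μ - 6)(μ - 3)(μ - 1).
Roots (with multiplicity): 1, 3, 6.

1, 3, 6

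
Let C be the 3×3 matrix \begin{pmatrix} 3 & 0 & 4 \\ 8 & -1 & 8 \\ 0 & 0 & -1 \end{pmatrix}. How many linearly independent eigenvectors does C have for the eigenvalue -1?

C + 1I = [[4, 0, 4], [8, 0, 8], [0, 0, 0]].
This matrix has rank 1, so its null space has dimension 3 − 1 = 2.

2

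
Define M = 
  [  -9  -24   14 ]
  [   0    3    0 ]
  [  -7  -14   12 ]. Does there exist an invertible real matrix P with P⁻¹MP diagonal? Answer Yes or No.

Yes

Characteristic polynomial: p(r) = r^3 - 6r^2 - r + 30 = (r - 5)(r - 3)(r + 2).
All 3 eigenvalues are distinct, so M is diagonalizable.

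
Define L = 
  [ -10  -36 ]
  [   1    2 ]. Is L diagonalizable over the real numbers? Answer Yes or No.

Characteristic polynomial: p(s) = s^2 + 8s + 16 = (s + 4)^2.
s = -4 has algebraic multiplicity 2; rank(L + 4I) = 1, so geometric multiplicity = 1.
Geometric multiplicity < algebraic multiplicity, so L is not diagonalizable.

No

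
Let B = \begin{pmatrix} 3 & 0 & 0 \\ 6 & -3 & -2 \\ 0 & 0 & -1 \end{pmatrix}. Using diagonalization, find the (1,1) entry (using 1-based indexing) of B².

Characteristic polynomial: t^3 + t^2 - 9t - 9 = (t - 3)(t + 1)(t + 3), so the eigenvalues are -3, -1, 3.
t=3: eigenvector (1, 1, 0).
t=-3: eigenvector (0, 1, 0).
t=-1: eigenvector (0, -1, 1).
P = [[1, 0, 0], [1, 1, -1], [0, 0, 1]], D = diag(3, -3, -1), P⁻¹ = [[1, 0, 0], [-1, 1, 1], [0, 0, 1]].
B² = P·diag(9, 9, 1)·P⁻¹ = [[9, 0, 0], [0, 9, 8], [0, 0, 1]].
The requested entry is 9.

9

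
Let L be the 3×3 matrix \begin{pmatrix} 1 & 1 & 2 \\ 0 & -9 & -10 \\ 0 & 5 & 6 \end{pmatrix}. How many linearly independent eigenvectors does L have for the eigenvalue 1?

1

L − 1I = [[0, 1, 2], [0, -10, -10], [0, 5, 5]].
This matrix has rank 2, so its null space has dimension 3 − 2 = 1.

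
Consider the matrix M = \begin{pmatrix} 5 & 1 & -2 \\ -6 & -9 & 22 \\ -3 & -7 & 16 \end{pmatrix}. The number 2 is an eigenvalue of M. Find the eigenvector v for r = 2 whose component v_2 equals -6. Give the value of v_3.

M − 2I = [[3, 1, -2], [-6, -11, 22], [-3, -7, 14]].
Solving (M − 2I)v = 0 gives the eigenspace spanned by (0, -6, -3).
With v_2 = -6, v = (0, -6, -3), so v_3 = -3.

-3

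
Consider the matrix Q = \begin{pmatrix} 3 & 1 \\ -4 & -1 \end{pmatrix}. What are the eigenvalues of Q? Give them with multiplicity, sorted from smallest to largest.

Characteristic polynomial: p(r) = r^2 - 2r + 1 = (r - 1)^2.
Roots (with multiplicity): 1, 1.

1, 1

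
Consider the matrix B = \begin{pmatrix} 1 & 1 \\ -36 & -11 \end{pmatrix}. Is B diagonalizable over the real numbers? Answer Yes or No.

Characteristic polynomial: p(t) = t^2 + 10t + 25 = (t + 5)^2.
t = -5 has algebraic multiplicity 2; rank(B + 5I) = 1, so geometric multiplicity = 1.
Geometric multiplicity < algebraic multiplicity, so B is not diagonalizable.

No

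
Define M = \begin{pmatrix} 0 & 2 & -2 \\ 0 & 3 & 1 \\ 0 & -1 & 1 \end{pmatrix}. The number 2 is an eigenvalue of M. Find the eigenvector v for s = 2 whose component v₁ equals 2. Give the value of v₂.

1

M − 2I = [[-2, 2, -2], [0, 1, 1], [0, -1, -1]].
Solving (M − 2I)v = 0 gives the eigenspace spanned by (2, 1, -1).
With v₁ = 2, v = (2, 1, -1), so v₂ = 1.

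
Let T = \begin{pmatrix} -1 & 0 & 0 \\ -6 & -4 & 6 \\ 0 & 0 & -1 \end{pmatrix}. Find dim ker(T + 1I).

2

T + 1I = [[0, 0, 0], [-6, -3, 6], [0, 0, 0]].
This matrix has rank 1, so its null space has dimension 3 − 1 = 2.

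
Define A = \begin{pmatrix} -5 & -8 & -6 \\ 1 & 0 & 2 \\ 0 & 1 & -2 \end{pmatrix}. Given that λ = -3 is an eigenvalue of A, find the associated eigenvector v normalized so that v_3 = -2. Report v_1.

-2

A + 3I = [[-2, -8, -6], [1, 3, 2], [0, 1, 1]].
Solving (A + 3I)v = 0 gives the eigenspace spanned by (-2, 2, -2).
With v_3 = -2, v = (-2, 2, -2), so v_1 = -2.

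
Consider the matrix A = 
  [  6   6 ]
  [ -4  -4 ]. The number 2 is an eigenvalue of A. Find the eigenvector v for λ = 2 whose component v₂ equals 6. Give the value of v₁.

-9

A − 2I = [[4, 6], [-4, -6]].
Solving (A − 2I)v = 0 gives the eigenspace spanned by (-9, 6).
With v₂ = 6, v = (-9, 6), so v₁ = -9.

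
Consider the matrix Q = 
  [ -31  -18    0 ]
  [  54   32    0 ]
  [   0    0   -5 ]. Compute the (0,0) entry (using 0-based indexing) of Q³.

Characteristic polynomial: s^3 + 4s^2 - 25s - 100 = (s - 5)(s + 4)(s + 5), so the eigenvalues are -5, -4, 5.
s=-4: eigenvector (2, -3, 0).
s=5: eigenvector (1, -2, 0).
s=-5: eigenvector (0, 0, 1).
P = [[2, 1, 0], [-3, -2, 0], [0, 0, 1]], D = diag(-4, 5, -5), P⁻¹ = [[2, 1, 0], [-3, -2, 0], [0, 0, 1]].
Q³ = P·diag(-64, 125, -125)·P⁻¹ = [[-631, -378, 0], [1134, 692, 0], [0, 0, -125]].
The requested entry is -631.

-631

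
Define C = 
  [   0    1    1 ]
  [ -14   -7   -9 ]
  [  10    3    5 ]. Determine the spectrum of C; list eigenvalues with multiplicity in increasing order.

-2, -2, 2

Characteristic polynomial: p(t) = t^3 + 2t^2 - 4t - 8 = (t - 2)(t + 2)^2.
Roots (with multiplicity): -2, -2, 2.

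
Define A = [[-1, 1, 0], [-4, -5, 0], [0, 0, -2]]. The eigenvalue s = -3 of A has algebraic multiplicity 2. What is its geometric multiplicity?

A + 3I = [[2, 1, 0], [-4, -2, 0], [0, 0, 1]].
This matrix has rank 2, so its null space has dimension 3 − 2 = 1.

1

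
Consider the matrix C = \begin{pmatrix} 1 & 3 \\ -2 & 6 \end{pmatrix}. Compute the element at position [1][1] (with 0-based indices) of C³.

Characteristic polynomial: t^2 - 7t + 12 = (t - 4)(t - 3), so the eigenvalues are 3, 4.
t=4: eigenvector (1, 1).
t=3: eigenvector (-3, -2).
P = [[1, -3], [1, -2]], D = diag(4, 3), P⁻¹ = [[-2, 3], [-1, 1]].
C³ = P·diag(64, 27)·P⁻¹ = [[-47, 111], [-74, 138]].
The requested entry is 138.

138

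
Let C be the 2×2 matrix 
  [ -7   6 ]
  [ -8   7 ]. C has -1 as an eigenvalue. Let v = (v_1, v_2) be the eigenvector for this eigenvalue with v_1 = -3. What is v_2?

-3

C + 1I = [[-6, 6], [-8, 8]].
Solving (C + 1I)v = 0 gives the eigenspace spanned by (-3, -3).
With v_1 = -3, v = (-3, -3), so v_2 = -3.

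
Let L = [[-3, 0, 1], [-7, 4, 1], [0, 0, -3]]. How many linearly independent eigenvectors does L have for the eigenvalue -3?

L + 3I = [[0, 0, 1], [-7, 7, 1], [0, 0, 0]].
This matrix has rank 2, so its null space has dimension 3 − 2 = 1.

1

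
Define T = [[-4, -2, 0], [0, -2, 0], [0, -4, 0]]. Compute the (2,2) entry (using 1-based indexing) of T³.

Characteristic polynomial: s^3 + 6s^2 + 8s = s(s + 2)(s + 4), so the eigenvalues are -4, -2, 0.
s=-4: eigenvector (1, 0, 0).
s=-2: eigenvector (-1, 1, 2).
s=0: eigenvector (0, 0, 1).
P = [[1, -1, 0], [0, 1, 0], [0, 2, 1]], D = diag(-4, -2, 0), P⁻¹ = [[1, 1, 0], [0, 1, 0], [0, -2, 1]].
T³ = P·diag(-64, -8, 0)·P⁻¹ = [[-64, -56, 0], [0, -8, 0], [0, -16, 0]].
The requested entry is -8.

-8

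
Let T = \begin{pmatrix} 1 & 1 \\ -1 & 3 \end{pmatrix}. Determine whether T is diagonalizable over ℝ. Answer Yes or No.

No

Characteristic polynomial: p(s) = s^2 - 4s + 4 = (s - 2)^2.
s = 2 has algebraic multiplicity 2; rank(T − 2I) = 1, so geometric multiplicity = 1.
Geometric multiplicity < algebraic multiplicity, so T is not diagonalizable.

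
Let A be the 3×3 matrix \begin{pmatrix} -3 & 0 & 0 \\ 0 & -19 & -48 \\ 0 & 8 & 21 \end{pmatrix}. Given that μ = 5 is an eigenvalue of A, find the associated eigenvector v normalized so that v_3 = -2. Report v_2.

4

A − 5I = [[-8, 0, 0], [0, -24, -48], [0, 8, 16]].
Solving (A − 5I)v = 0 gives the eigenspace spanned by (0, 4, -2).
With v_3 = -2, v = (0, 4, -2), so v_2 = 4.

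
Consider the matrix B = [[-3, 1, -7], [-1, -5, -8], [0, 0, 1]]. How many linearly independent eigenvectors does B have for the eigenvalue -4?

1

B + 4I = [[1, 1, -7], [-1, -1, -8], [0, 0, 5]].
This matrix has rank 2, so its null space has dimension 3 − 2 = 1.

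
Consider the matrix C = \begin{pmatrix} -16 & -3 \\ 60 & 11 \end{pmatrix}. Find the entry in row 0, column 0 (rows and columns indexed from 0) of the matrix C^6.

20476

Characteristic polynomial: s^2 + 5s + 4 = (s + 1)(s + 4), so the eigenvalues are -4, -1.
s=-1: eigenvector (-1, 5).
s=-4: eigenvector (1, -4).
P = [[-1, 1], [5, -4]], D = diag(-1, -4), P⁻¹ = [[4, 1], [5, 1]].
C⁶ = P·diag(1, 4096)·P⁻¹ = [[20476, 4095], [-81900, -16379]].
The requested entry is 20476.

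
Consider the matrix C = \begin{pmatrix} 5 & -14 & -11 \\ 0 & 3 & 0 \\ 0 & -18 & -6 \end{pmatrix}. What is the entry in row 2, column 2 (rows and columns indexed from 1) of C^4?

Characteristic polynomial: t^3 - 2t^2 - 33t + 90 = (t - 5)(t - 3)(t + 6), so the eigenvalues are -6, 3, 5.
t=5: eigenvector (1, 0, 0).
t=3: eigenvector (-4, 1, -2).
t=-6: eigenvector (1, 0, 1).
P = [[1, -4, 1], [0, 1, 0], [0, -2, 1]], D = diag(5, 3, -6), P⁻¹ = [[1, 2, -1], [0, 1, 0], [0, 2, 1]].
C⁴ = P·diag(625, 81, 1296)·P⁻¹ = [[625, 3518, 671], [0, 81, 0], [0, 2430, 1296]].
The requested entry is 81.

81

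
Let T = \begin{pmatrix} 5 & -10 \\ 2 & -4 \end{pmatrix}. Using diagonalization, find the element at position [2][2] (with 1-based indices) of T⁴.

Characteristic polynomial: λ^2 - λ = λ(λ - 1), so the eigenvalues are 0, 1.
λ=1: eigenvector (5, 2).
λ=0: eigenvector (2, 1).
P = [[5, 2], [2, 1]], D = diag(1, 0), P⁻¹ = [[1, -2], [-2, 5]].
T⁴ = P·diag(1, 0)·P⁻¹ = [[5, -10], [2, -4]].
The requested entry is -4.

-4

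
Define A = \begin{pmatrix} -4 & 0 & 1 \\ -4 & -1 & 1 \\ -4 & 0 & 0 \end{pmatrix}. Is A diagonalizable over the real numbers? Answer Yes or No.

No

Characteristic polynomial: p(s) = s^3 + 5s^2 + 8s + 4 = (s + 1)(s + 2)^2.
s = -2 has algebraic multiplicity 2; rank(A + 2I) = 2, so geometric multiplicity = 1.
Geometric multiplicity < algebraic multiplicity, so A is not diagonalizable.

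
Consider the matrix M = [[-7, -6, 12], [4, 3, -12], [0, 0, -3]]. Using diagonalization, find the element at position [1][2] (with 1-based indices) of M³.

-78

Characteristic polynomial: μ^3 + 7μ^2 + 15μ + 9 = (μ + 1)(μ + 3)^2, so the eigenvalues are -3, -3, -1.
μ=-3: eigenvector (3, 0, 1).
μ=-1: eigenvector (-1, 1, 0).
μ=-3: eigenvector (0, 2, 1).
P = [[3, -1, 0], [0, 1, 2], [1, 0, 1]], D = diag(-3, -1, -3), P⁻¹ = [[1, 1, -2], [2, 3, -6], [-1, -1, 3]].
M³ = P·diag(-27, -1, -27)·P⁻¹ = [[-79, -78, 156], [52, 51, -156], [0, 0, -27]].
The requested entry is -78.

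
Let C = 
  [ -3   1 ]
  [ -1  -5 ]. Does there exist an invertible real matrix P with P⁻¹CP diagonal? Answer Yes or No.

No

Characteristic polynomial: p(s) = s^2 + 8s + 16 = (s + 4)^2.
s = -4 has algebraic multiplicity 2; rank(C + 4I) = 1, so geometric multiplicity = 1.
Geometric multiplicity < algebraic multiplicity, so C is not diagonalizable.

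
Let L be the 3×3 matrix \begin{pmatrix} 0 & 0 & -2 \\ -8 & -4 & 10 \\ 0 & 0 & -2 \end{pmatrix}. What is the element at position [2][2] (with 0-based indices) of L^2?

Characteristic polynomial: μ^3 + 6μ^2 + 8μ = μ(μ + 2)(μ + 4), so the eigenvalues are -4, -2, 0.
μ=0: eigenvector (1, -2, 0).
μ=-4: eigenvector (0, 1, 0).
μ=-2: eigenvector (1, 1, 1).
P = [[1, 0, 1], [-2, 1, 1], [0, 0, 1]], D = diag(0, -4, -2), P⁻¹ = [[1, 0, -1], [2, 1, -3], [0, 0, 1]].
L² = P·diag(0, 16, 4)·P⁻¹ = [[0, 0, 4], [32, 16, -44], [0, 0, 4]].
The requested entry is 4.

4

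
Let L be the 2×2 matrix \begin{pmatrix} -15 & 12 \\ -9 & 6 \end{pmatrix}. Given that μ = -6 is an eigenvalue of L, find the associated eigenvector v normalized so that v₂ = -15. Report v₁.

-20

L + 6I = [[-9, 12], [-9, 12]].
Solving (L + 6I)v = 0 gives the eigenspace spanned by (-20, -15).
With v₂ = -15, v = (-20, -15), so v₁ = -20.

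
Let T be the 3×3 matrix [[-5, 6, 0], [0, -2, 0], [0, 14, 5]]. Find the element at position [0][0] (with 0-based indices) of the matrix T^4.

Characteristic polynomial: λ^3 + 2λ^2 - 25λ - 50 = (λ - 5)(λ + 2)(λ + 5), so the eigenvalues are -5, -2, 5.
λ=-5: eigenvector (1, 0, 0).
λ=-2: eigenvector (2, 1, -2).
λ=5: eigenvector (0, 0, 1).
P = [[1, 2, 0], [0, 1, 0], [0, -2, 1]], D = diag(-5, -2, 5), P⁻¹ = [[1, -2, 0], [0, 1, 0], [0, 2, 1]].
T⁴ = P·diag(625, 16, 625)·P⁻¹ = [[625, -1218, 0], [0, 16, 0], [0, 1218, 625]].
The requested entry is 625.

625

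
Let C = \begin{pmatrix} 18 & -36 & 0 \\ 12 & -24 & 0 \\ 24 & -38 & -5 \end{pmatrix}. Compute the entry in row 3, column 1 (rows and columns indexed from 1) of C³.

Characteristic polynomial: μ^3 + 11μ^2 + 30μ = μ(μ + 5)(μ + 6), so the eigenvalues are -6, -5, 0.
μ=-6: eigenvector (-3, -2, -4).
μ=0: eigenvector (2, 1, 2).
μ=-5: eigenvector (0, 0, 1).
P = [[-3, 2, 0], [-2, 1, 0], [-4, 2, 1]], D = diag(-6, 0, -5), P⁻¹ = [[1, -2, 0], [2, -3, 0], [0, -2, 1]].
C³ = P·diag(-216, 0, -125)·P⁻¹ = [[648, -1296, 0], [432, -864, 0], [864, -1478, -125]].
The requested entry is 864.

864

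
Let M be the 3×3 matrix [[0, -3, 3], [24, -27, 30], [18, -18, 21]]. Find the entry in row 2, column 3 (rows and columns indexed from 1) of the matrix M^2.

Characteristic polynomial: μ^3 + 6μ^2 - 9μ - 54 = (μ - 3)(μ + 3)(μ + 6), so the eigenvalues are -6, -3, 3.
μ=-6: eigenvector (-1, -4, -2).
μ=-3: eigenvector (1, 1, 0).
μ=3: eigenvector (0, 1, 1).
P = [[-1, 1, 0], [-4, 1, 1], [-2, 0, 1]], D = diag(-6, -3, 3), P⁻¹ = [[1, -1, 1], [2, -1, 1], [2, -2, 3]].
M² = P·diag(36, 9, 9)·P⁻¹ = [[-18, 27, -27], [-108, 117, -108], [-54, 54, -45]].
The requested entry is -108.

-108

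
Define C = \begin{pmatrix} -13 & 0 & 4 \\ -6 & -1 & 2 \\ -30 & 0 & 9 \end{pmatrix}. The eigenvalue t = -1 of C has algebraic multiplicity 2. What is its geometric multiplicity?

C + 1I = [[-12, 0, 4], [-6, 0, 2], [-30, 0, 10]].
This matrix has rank 1, so its null space has dimension 3 − 1 = 2.

2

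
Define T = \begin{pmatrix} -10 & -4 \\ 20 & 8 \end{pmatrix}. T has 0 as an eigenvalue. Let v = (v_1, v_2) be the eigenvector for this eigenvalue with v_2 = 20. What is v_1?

T = [[-10, -4], [20, 8]].
Solving (T)v = 0 gives the eigenspace spanned by (-8, 20).
With v_2 = 20, v = (-8, 20), so v_1 = -8.

-8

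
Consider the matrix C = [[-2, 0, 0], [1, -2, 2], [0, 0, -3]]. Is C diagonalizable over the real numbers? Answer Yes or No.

No

Characteristic polynomial: p(μ) = μ^3 + 7μ^2 + 16μ + 12 = (μ + 2)^2(μ + 3).
μ = -2 has algebraic multiplicity 2; rank(C + 2I) = 2, so geometric multiplicity = 1.
Geometric multiplicity < algebraic multiplicity, so C is not diagonalizable.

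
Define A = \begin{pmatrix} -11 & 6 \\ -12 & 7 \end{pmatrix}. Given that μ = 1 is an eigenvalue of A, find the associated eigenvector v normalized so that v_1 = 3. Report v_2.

6

A − 1I = [[-12, 6], [-12, 6]].
Solving (A − 1I)v = 0 gives the eigenspace spanned by (3, 6).
With v_1 = 3, v = (3, 6), so v_2 = 6.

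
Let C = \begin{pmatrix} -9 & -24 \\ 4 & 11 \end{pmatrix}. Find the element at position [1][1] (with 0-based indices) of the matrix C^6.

Characteristic polynomial: λ^2 - 2λ - 3 = (λ - 3)(λ + 1), so the eigenvalues are -1, 3.
λ=3: eigenvector (-2, 1).
λ=-1: eigenvector (3, -1).
P = [[-2, 3], [1, -1]], D = diag(3, -1), P⁻¹ = [[1, 3], [1, 2]].
C⁶ = P·diag(729, 1)·P⁻¹ = [[-1455, -4368], [728, 2185]].
The requested entry is 2185.

2185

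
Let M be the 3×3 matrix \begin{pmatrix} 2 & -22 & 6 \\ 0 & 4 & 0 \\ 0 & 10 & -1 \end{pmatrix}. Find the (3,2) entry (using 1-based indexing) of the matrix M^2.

Characteristic polynomial: r^3 - 5r^2 + 2r + 8 = (r - 4)(r - 2)(r + 1), so the eigenvalues are -1, 2, 4.
r=2: eigenvector (1, 0, 0).
r=-1: eigenvector (-2, 0, 1).
r=4: eigenvector (-5, 1, 2).
P = [[1, -2, -5], [0, 0, 1], [0, 1, 2]], D = diag(2, -1, 4), P⁻¹ = [[1, 1, 2], [0, -2, 1], [0, 1, 0]].
M² = P·diag(4, 1, 16)·P⁻¹ = [[4, -72, 6], [0, 16, 0], [0, 30, 1]].
The requested entry is 30.

30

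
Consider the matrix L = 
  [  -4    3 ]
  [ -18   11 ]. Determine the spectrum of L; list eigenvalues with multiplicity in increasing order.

2, 5

Characteristic polynomial: p(t) = t^2 - 7t + 10 = (t - 5)(t - 2).
Roots (with multiplicity): 2, 5.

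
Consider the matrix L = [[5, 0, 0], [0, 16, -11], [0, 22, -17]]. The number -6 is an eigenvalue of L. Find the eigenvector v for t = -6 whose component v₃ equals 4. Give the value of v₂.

L + 6I = [[11, 0, 0], [0, 22, -11], [0, 22, -11]].
Solving (L + 6I)v = 0 gives the eigenspace spanned by (0, 2, 4).
With v₃ = 4, v = (0, 2, 4), so v₂ = 2.

2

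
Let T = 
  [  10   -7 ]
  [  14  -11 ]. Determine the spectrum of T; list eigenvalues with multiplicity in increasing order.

Characteristic polynomial: p(μ) = μ^2 + μ - 12 = (μ - 3)(μ + 4).
Roots (with multiplicity): -4, 3.

-4, 3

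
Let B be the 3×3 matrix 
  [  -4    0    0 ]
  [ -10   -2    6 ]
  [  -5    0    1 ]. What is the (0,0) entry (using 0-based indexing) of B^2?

Characteristic polynomial: t^3 + 5t^2 + 2t - 8 = (t - 1)(t + 2)(t + 4), so the eigenvalues are -4, -2, 1.
t=1: eigenvector (0, 2, 1).
t=-2: eigenvector (0, 1, 0).
t=-4: eigenvector (1, 2, 1).
P = [[0, 0, 1], [2, 1, 2], [1, 0, 1]], D = diag(1, -2, -4), P⁻¹ = [[-1, 0, 1], [0, 1, -2], [1, 0, 0]].
B² = P·diag(1, 4, 16)·P⁻¹ = [[16, 0, 0], [30, 4, -6], [15, 0, 1]].
The requested entry is 16.

16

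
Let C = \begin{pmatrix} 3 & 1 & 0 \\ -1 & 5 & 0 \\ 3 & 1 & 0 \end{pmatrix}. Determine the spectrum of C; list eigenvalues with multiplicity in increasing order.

Characteristic polynomial: p(s) = s^3 - 8s^2 + 16s = s(s - 4)^2.
Roots (with multiplicity): 0, 4, 4.

0, 4, 4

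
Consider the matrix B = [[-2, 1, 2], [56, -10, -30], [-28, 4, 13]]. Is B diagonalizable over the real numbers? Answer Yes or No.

No

Characteristic polynomial: p(s) = s^3 - s^2 - 16s - 20 = (s - 5)(s + 2)^2.
s = -2 has algebraic multiplicity 2; rank(B + 2I) = 2, so geometric multiplicity = 1.
Geometric multiplicity < algebraic multiplicity, so B is not diagonalizable.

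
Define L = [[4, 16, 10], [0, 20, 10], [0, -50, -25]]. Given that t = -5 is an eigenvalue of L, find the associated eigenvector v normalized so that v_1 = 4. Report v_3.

-10

L + 5I = [[9, 16, 10], [0, 25, 10], [0, -50, -20]].
Solving (L + 5I)v = 0 gives the eigenspace spanned by (4, 4, -10).
With v_1 = 4, v = (4, 4, -10), so v_3 = -10.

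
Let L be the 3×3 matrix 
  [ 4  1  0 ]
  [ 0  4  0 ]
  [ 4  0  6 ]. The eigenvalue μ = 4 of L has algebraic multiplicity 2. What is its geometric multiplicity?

1

L − 4I = [[0, 1, 0], [0, 0, 0], [4, 0, 2]].
This matrix has rank 2, so its null space has dimension 3 − 2 = 1.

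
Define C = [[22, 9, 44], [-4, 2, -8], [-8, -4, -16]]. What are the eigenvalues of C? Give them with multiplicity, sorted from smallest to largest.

0, 4, 4

Characteristic polynomial: p(μ) = μ^3 - 8μ^2 + 16μ = μ(μ - 4)^2.
Roots (with multiplicity): 0, 4, 4.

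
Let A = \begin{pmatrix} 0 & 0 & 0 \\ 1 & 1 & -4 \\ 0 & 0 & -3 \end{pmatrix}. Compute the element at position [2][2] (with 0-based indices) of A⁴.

81

Characteristic polynomial: μ^3 + 2μ^2 - 3μ = μ(μ - 1)(μ + 3), so the eigenvalues are -3, 0, 1.
μ=0: eigenvector (1, -1, 0).
μ=1: eigenvector (0, 1, 0).
μ=-3: eigenvector (0, 1, 1).
P = [[1, 0, 0], [-1, 1, 1], [0, 0, 1]], D = diag(0, 1, -3), P⁻¹ = [[1, 0, 0], [1, 1, -1], [0, 0, 1]].
A⁴ = P·diag(0, 1, 81)·P⁻¹ = [[0, 0, 0], [1, 1, 80], [0, 0, 81]].
The requested entry is 81.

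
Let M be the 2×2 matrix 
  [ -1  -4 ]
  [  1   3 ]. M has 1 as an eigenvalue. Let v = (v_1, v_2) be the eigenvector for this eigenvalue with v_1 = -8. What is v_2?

M − 1I = [[-2, -4], [1, 2]].
Solving (M − 1I)v = 0 gives the eigenspace spanned by (-8, 4).
With v_1 = -8, v = (-8, 4), so v_2 = 4.

4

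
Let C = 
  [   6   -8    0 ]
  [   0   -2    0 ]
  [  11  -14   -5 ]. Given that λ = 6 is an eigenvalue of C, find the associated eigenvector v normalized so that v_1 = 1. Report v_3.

C − 6I = [[0, -8, 0], [0, -8, 0], [11, -14, -11]].
Solving (C − 6I)v = 0 gives the eigenspace spanned by (1, 0, 1).
With v_1 = 1, v = (1, 0, 1), so v_3 = 1.

1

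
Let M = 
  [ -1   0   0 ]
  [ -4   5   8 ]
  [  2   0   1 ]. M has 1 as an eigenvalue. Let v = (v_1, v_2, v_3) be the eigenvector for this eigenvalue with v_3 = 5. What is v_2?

-10

M − 1I = [[-2, 0, 0], [-4, 4, 8], [2, 0, 0]].
Solving (M − 1I)v = 0 gives the eigenspace spanned by (0, -10, 5).
With v_3 = 5, v = (0, -10, 5), so v_2 = -10.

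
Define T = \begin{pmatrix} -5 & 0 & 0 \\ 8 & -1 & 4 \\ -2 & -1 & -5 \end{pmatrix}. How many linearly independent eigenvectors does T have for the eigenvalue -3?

1

T + 3I = [[-2, 0, 0], [8, 2, 4], [-2, -1, -2]].
This matrix has rank 2, so its null space has dimension 3 − 2 = 1.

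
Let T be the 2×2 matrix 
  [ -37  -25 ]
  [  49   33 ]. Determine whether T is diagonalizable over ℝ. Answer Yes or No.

Characteristic polynomial: p(r) = r^2 + 4r + 4 = (r + 2)^2.
r = -2 has algebraic multiplicity 2; rank(T + 2I) = 1, so geometric multiplicity = 1.
Geometric multiplicity < algebraic multiplicity, so T is not diagonalizable.

No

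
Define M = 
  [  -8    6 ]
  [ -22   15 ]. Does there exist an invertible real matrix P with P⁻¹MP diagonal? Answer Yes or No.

Characteristic polynomial: p(λ) = λ^2 - 7λ + 12 = (λ - 4)(λ - 3).
All 2 eigenvalues are distinct, so M is diagonalizable.

Yes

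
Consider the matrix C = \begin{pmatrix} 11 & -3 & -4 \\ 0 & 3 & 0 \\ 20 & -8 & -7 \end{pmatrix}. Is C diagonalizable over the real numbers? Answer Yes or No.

No

Characteristic polynomial: p(r) = r^3 - 7r^2 + 15r - 9 = (r - 3)^2(r - 1).
r = 3 has algebraic multiplicity 2; rank(C − 3I) = 2, so geometric multiplicity = 1.
Geometric multiplicity < algebraic multiplicity, so C is not diagonalizable.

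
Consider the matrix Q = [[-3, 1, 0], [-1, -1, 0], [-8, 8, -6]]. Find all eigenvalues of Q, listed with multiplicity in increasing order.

Characteristic polynomial: p(μ) = μ^3 + 10μ^2 + 28μ + 24 = (μ + 2)^2(μ + 6).
Roots (with multiplicity): -6, -2, -2.

-6, -2, -2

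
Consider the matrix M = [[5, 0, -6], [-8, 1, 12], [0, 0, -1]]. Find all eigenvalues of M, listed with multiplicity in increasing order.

-1, 1, 5

Characteristic polynomial: p(λ) = λ^3 - 5λ^2 - λ + 5 = (λ - 5)(λ - 1)(λ + 1).
Roots (with multiplicity): -1, 1, 5.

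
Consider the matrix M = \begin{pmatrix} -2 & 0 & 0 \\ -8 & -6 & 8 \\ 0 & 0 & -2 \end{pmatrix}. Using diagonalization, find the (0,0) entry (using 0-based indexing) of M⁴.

Characteristic polynomial: s^3 + 10s^2 + 28s + 24 = (s + 2)^2(s + 6), so the eigenvalues are -6, -2, -2.
s=-2: eigenvector (1, -2, 0).
s=-2: eigenvector (0, 2, 1).
s=-6: eigenvector (0, 1, 0).
P = [[1, 0, 0], [-2, 2, 1], [0, 1, 0]], D = diag(-2, -2, -6), P⁻¹ = [[1, 0, 0], [0, 0, 1], [2, 1, -2]].
M⁴ = P·diag(16, 16, 1296)·P⁻¹ = [[16, 0, 0], [2560, 1296, -2560], [0, 0, 16]].
The requested entry is 16.

16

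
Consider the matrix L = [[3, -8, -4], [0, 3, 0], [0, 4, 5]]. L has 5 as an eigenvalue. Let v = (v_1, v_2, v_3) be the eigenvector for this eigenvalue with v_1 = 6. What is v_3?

-3

L − 5I = [[-2, -8, -4], [0, -2, 0], [0, 4, 0]].
Solving (L − 5I)v = 0 gives the eigenspace spanned by (6, 0, -3).
With v_1 = 6, v = (6, 0, -3), so v_3 = -3.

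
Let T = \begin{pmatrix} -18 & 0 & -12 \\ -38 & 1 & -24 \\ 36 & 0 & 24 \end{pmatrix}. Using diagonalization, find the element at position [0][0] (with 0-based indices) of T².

-108

Characteristic polynomial: λ^3 - 7λ^2 + 6λ = λ(λ - 6)(λ - 1), so the eigenvalues are 0, 1, 6.
λ=1: eigenvector (0, 1, 0).
λ=6: eigenvector (1, 2, -2).
λ=0: eigenvector (2, 4, -3).
P = [[0, 1, 2], [1, 2, 4], [0, -2, -3]], D = diag(1, 6, 0), P⁻¹ = [[-2, 1, 0], [-3, 0, -2], [2, 0, 1]].
T² = P·diag(1, 36, 0)·P⁻¹ = [[-108, 0, -72], [-218, 1, -144], [216, 0, 144]].
The requested entry is -108.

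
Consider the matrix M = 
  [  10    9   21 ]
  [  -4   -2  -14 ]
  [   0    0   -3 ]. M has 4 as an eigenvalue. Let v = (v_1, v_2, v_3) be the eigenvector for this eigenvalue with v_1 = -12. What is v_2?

8

M − 4I = [[6, 9, 21], [-4, -6, -14], [0, 0, -7]].
Solving (M − 4I)v = 0 gives the eigenspace spanned by (-12, 8, 0).
With v_1 = -12, v = (-12, 8, 0), so v_2 = 8.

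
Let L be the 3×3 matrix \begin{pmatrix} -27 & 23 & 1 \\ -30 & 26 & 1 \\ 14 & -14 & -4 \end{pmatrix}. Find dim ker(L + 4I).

L + 4I = [[-23, 23, 1], [-30, 30, 1], [14, -14, 0]].
This matrix has rank 2, so its null space has dimension 3 − 2 = 1.

1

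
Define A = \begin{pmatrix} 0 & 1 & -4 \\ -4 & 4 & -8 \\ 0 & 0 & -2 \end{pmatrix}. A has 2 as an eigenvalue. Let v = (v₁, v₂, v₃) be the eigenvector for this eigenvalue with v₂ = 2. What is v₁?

1

A − 2I = [[-2, 1, -4], [-4, 2, -8], [0, 0, -4]].
Solving (A − 2I)v = 0 gives the eigenspace spanned by (1, 2, 0).
With v₂ = 2, v = (1, 2, 0), so v₁ = 1.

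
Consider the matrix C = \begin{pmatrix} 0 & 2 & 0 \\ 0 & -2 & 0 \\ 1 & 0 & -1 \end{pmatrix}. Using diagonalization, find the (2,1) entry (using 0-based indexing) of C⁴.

Characteristic polynomial: s^3 + 3s^2 + 2s = s(s + 1)(s + 2), so the eigenvalues are -2, -1, 0.
s=0: eigenvector (1, 0, 1).
s=-2: eigenvector (-1, 1, 1).
s=-1: eigenvector (0, 0, 1).
P = [[1, -1, 0], [0, 1, 0], [1, 1, 1]], D = diag(0, -2, -1), P⁻¹ = [[1, 1, 0], [0, 1, 0], [-1, -2, 1]].
C⁴ = P·diag(0, 16, 1)·P⁻¹ = [[0, -16, 0], [0, 16, 0], [-1, 14, 1]].
The requested entry is 14.

14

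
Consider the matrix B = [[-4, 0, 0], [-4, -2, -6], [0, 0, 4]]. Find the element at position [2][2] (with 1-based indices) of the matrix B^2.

4

Characteristic polynomial: s^3 + 2s^2 - 16s - 32 = (s - 4)(s + 2)(s + 4), so the eigenvalues are -4, -2, 4.
s=-4: eigenvector (1, 2, 0).
s=4: eigenvector (0, -1, 1).
s=-2: eigenvector (0, 1, 0).
P = [[1, 0, 0], [2, -1, 1], [0, 1, 0]], D = diag(-4, 4, -2), P⁻¹ = [[1, 0, 0], [0, 0, 1], [-2, 1, 1]].
B² = P·diag(16, 16, 4)·P⁻¹ = [[16, 0, 0], [24, 4, -12], [0, 0, 16]].
The requested entry is 4.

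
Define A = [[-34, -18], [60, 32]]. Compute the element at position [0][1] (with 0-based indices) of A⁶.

12096

Characteristic polynomial: λ^2 + 2λ - 8 = (λ - 2)(λ + 4), so the eigenvalues are -4, 2.
λ=2: eigenvector (1, -2).
λ=-4: eigenvector (3, -5).
P = [[1, 3], [-2, -5]], D = diag(2, -4), P⁻¹ = [[-5, -3], [2, 1]].
A⁶ = P·diag(64, 4096)·P⁻¹ = [[24256, 12096], [-40320, -20096]].
The requested entry is 12096.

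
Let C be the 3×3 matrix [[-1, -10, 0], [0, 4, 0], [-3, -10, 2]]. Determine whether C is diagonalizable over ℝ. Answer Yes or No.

Characteristic polynomial: p(s) = s^3 - 5s^2 + 2s + 8 = (s - 4)(s - 2)(s + 1).
All 3 eigenvalues are distinct, so C is diagonalizable.

Yes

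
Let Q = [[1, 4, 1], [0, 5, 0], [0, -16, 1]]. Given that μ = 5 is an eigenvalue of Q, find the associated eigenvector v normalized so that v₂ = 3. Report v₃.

Q − 5I = [[-4, 4, 1], [0, 0, 0], [0, -16, -4]].
Solving (Q − 5I)v = 0 gives the eigenspace spanned by (0, 3, -12).
With v₂ = 3, v = (0, 3, -12), so v₃ = -12.

-12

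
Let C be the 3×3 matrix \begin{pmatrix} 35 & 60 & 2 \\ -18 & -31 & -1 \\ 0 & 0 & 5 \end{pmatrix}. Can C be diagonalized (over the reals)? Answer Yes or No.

No

Characteristic polynomial: p(t) = t^3 - 9t^2 + 15t + 25 = (t - 5)^2(t + 1).
t = 5 has algebraic multiplicity 2; rank(C − 5I) = 2, so geometric multiplicity = 1.
Geometric multiplicity < algebraic multiplicity, so C is not diagonalizable.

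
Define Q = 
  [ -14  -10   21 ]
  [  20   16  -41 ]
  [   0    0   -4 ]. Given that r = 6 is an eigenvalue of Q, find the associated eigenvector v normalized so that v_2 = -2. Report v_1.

1

Q − 6I = [[-20, -10, 21], [20, 10, -41], [0, 0, -10]].
Solving (Q − 6I)v = 0 gives the eigenspace spanned by (1, -2, 0).
With v_2 = -2, v = (1, -2, 0), so v_1 = 1.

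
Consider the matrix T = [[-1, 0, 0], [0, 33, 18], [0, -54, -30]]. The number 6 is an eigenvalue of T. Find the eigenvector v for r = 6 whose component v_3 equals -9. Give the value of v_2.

T − 6I = [[-7, 0, 0], [0, 27, 18], [0, -54, -36]].
Solving (T − 6I)v = 0 gives the eigenspace spanned by (0, 6, -9).
With v_3 = -9, v = (0, 6, -9), so v_2 = 6.

6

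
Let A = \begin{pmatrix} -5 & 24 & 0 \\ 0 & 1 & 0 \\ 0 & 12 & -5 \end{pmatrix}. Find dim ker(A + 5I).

A + 5I = [[0, 24, 0], [0, 6, 0], [0, 12, 0]].
This matrix has rank 1, so its null space has dimension 3 − 1 = 2.

2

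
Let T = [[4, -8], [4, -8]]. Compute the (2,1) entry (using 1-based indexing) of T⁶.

-4096

Characteristic polynomial: λ^2 + 4λ = λ(λ + 4), so the eigenvalues are -4, 0.
λ=-4: eigenvector (1, 1).
λ=0: eigenvector (2, 1).
P = [[1, 2], [1, 1]], D = diag(-4, 0), P⁻¹ = [[-1, 2], [1, -1]].
T⁶ = P·diag(4096, 0)·P⁻¹ = [[-4096, 8192], [-4096, 8192]].
The requested entry is -4096.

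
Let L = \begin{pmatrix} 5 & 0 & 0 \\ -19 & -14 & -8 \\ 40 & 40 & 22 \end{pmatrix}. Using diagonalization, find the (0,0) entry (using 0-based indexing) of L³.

Characteristic polynomial: λ^3 - 13λ^2 + 52λ - 60 = (λ - 6)(λ - 5)(λ - 2), so the eigenvalues are 2, 5, 6.
λ=5: eigenvector (1, -1, 0).
λ=2: eigenvector (0, 1, -2).
λ=6: eigenvector (0, -2, 5).
P = [[1, 0, 0], [-1, 1, -2], [0, -2, 5]], D = diag(5, 2, 6), P⁻¹ = [[1, 0, 0], [5, 5, 2], [2, 2, 1]].
L³ = P·diag(125, 8, 216)·P⁻¹ = [[125, 0, 0], [-949, -824, -416], [2080, 2080, 1048]].
The requested entry is 125.

125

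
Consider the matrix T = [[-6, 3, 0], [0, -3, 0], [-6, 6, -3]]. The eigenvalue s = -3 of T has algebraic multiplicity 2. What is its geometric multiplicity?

2

T + 3I = [[-3, 3, 0], [0, 0, 0], [-6, 6, 0]].
This matrix has rank 1, so its null space has dimension 3 − 1 = 2.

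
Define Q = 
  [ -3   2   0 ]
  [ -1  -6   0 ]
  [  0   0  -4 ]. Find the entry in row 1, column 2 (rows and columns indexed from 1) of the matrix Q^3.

122

Characteristic polynomial: s^3 + 13s^2 + 56s + 80 = (s + 4)^2(s + 5), so the eigenvalues are -5, -4, -4.
s=-4: eigenvector (0, 0, 1).
s=-4: eigenvector (2, -1, 0).
s=-5: eigenvector (1, -1, 0).
P = [[0, 2, 1], [0, -1, -1], [1, 0, 0]], D = diag(-4, -4, -5), P⁻¹ = [[0, 0, 1], [1, 1, 0], [-1, -2, 0]].
Q³ = P·diag(-64, -64, -125)·P⁻¹ = [[-3, 122, 0], [-61, -186, 0], [0, 0, -64]].
The requested entry is 122.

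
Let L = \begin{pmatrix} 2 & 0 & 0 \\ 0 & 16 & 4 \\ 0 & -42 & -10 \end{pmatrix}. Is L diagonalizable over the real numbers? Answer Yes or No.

Yes

Characteristic polynomial: p(λ) = λ^3 - 8λ^2 + 20λ - 16 = (λ - 4)(λ - 2)^2.
λ = 2 has algebraic multiplicity 2; rank(L − 2I) = 1, so geometric multiplicity = 2.
Every eigenvalue has geometric = algebraic multiplicity, so L is diagonalizable.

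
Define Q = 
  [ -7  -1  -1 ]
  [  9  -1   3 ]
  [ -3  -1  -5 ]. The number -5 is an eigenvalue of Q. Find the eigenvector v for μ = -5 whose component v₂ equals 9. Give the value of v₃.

-3

Q + 5I = [[-2, -1, -1], [9, 4, 3], [-3, -1, 0]].
Solving (Q + 5I)v = 0 gives the eigenspace spanned by (-3, 9, -3).
With v₂ = 9, v = (-3, 9, -3), so v₃ = -3.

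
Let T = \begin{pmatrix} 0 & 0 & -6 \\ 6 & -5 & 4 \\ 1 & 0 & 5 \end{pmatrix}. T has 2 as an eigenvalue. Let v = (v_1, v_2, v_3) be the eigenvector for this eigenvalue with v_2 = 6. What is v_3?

-3

T − 2I = [[-2, 0, -6], [6, -7, 4], [1, 0, 3]].
Solving (T − 2I)v = 0 gives the eigenspace spanned by (9, 6, -3).
With v_2 = 6, v = (9, 6, -3), so v_3 = -3.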